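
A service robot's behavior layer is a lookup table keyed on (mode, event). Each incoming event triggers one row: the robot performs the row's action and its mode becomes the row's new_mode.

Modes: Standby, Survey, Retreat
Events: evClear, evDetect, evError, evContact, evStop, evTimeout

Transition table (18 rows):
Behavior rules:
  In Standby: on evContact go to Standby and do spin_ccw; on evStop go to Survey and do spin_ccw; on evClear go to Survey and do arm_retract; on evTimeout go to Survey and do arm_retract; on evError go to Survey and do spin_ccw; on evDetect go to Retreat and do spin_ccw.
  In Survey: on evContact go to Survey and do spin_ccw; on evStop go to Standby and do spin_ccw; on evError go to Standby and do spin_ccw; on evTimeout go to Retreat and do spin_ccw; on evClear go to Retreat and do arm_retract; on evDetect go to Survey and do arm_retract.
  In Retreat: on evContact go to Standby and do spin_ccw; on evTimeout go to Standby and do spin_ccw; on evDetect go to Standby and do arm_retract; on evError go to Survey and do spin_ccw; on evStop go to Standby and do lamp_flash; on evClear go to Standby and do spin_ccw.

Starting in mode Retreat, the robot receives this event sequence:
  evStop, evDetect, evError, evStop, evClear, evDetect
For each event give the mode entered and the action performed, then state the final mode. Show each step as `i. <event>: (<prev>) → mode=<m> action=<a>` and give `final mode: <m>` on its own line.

1. evStop: (Retreat) → mode=Standby action=lamp_flash
2. evDetect: (Standby) → mode=Retreat action=spin_ccw
3. evError: (Retreat) → mode=Survey action=spin_ccw
4. evStop: (Survey) → mode=Standby action=spin_ccw
5. evClear: (Standby) → mode=Survey action=arm_retract
6. evDetect: (Survey) → mode=Survey action=arm_retract

final mode: Survey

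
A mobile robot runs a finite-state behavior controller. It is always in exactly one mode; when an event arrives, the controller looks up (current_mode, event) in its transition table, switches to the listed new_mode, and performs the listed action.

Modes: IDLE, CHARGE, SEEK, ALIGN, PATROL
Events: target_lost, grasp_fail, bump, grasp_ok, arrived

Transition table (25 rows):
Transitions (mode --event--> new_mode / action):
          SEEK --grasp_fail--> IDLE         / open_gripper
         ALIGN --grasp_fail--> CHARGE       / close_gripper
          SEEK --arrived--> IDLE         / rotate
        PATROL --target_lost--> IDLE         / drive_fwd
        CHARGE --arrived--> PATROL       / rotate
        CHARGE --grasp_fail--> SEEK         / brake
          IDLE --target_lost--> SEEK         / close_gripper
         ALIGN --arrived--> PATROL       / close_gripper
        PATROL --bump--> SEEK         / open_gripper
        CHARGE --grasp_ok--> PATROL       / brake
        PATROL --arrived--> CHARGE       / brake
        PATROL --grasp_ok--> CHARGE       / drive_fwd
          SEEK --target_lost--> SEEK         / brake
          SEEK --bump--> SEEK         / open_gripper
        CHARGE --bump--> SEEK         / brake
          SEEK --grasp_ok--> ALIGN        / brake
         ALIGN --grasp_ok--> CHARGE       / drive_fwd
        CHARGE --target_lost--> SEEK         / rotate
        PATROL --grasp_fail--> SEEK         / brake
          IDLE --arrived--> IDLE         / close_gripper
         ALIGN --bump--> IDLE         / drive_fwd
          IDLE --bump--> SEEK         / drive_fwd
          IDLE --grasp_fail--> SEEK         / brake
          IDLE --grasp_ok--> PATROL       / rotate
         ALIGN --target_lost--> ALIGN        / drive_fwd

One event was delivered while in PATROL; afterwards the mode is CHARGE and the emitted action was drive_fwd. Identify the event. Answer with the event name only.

grasp_ok

try target_lost: (PATROL, target_lost) → (IDLE, drive_fwd)
try grasp_fail: (PATROL, grasp_fail) → (SEEK, brake)
try bump: (PATROL, bump) → (SEEK, open_gripper)
try grasp_ok: (PATROL, grasp_ok) → (CHARGE, drive_fwd)  ← matches
try arrived: (PATROL, arrived) → (CHARGE, brake)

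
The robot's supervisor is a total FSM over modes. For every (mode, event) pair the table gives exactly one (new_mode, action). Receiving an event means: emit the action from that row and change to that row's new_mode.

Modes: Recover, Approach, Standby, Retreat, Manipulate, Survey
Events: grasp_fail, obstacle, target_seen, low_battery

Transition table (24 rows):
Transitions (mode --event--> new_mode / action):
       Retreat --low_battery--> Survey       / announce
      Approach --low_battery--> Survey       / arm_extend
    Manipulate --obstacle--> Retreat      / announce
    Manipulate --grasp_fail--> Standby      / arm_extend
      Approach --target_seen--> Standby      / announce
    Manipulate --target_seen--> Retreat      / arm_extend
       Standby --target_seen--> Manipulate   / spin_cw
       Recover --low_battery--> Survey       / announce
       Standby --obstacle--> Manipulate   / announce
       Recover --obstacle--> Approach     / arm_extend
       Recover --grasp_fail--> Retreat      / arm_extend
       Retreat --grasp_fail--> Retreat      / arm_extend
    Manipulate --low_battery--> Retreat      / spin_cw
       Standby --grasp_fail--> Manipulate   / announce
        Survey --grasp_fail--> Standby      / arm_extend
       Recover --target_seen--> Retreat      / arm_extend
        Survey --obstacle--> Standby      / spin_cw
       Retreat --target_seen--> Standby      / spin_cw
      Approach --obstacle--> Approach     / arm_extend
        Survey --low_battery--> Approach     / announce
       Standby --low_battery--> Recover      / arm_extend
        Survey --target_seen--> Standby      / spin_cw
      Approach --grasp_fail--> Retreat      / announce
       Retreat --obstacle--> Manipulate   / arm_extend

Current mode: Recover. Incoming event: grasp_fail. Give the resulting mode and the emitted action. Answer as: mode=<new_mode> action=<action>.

current mode = Recover; filter table to that mode:
  (Recover, low_battery) → (Survey, announce)
  (Recover, obstacle) → (Approach, arm_extend)
  (Recover, grasp_fail) → (Retreat, arm_extend)  ← event matches
  (Recover, target_seen) → (Retreat, arm_extend)
event = grasp_fail selects (Retreat, arm_extend)

mode=Retreat action=arm_extend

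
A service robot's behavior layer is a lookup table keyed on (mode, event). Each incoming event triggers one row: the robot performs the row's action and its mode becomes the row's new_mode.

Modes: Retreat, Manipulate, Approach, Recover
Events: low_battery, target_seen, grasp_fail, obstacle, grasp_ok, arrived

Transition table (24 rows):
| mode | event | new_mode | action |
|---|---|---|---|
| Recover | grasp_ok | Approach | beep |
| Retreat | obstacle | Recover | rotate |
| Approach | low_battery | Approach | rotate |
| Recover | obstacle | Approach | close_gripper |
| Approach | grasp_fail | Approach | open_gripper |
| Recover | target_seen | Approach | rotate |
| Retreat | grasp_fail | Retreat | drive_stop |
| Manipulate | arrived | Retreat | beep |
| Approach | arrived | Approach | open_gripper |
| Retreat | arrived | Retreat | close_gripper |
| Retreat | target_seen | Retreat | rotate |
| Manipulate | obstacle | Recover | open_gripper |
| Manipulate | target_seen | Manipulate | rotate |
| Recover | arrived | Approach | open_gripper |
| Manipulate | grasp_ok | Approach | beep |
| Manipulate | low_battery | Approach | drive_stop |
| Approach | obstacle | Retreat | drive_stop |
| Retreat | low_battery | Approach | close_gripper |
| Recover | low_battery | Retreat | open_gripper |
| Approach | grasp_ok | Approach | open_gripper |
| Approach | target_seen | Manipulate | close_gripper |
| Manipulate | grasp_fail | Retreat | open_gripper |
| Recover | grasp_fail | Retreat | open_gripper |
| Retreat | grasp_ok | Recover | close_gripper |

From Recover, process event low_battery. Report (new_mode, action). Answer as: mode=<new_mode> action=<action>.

mode=Retreat action=open_gripper

current mode = Recover; filter table to that mode:
  (Recover, grasp_ok) → (Approach, beep)
  (Recover, obstacle) → (Approach, close_gripper)
  (Recover, target_seen) → (Approach, rotate)
  (Recover, arrived) → (Approach, open_gripper)
  (Recover, low_battery) → (Retreat, open_gripper)  ← event matches
  (Recover, grasp_fail) → (Retreat, open_gripper)
event = low_battery selects (Retreat, open_gripper)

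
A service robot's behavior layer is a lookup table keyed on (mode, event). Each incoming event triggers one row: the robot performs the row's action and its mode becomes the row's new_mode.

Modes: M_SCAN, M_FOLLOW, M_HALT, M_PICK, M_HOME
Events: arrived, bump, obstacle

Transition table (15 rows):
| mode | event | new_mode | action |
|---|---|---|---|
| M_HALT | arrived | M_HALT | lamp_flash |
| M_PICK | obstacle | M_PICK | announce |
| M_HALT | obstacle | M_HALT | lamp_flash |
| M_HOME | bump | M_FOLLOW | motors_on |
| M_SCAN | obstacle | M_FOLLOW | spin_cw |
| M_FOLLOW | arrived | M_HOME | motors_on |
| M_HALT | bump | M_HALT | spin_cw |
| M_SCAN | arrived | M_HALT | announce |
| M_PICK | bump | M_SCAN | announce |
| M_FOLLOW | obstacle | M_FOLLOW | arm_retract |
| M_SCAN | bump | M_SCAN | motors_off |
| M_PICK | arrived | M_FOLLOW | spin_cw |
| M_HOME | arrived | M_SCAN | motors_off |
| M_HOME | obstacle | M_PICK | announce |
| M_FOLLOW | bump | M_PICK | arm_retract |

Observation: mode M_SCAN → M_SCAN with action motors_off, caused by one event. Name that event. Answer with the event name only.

bump

try arrived: (M_SCAN, arrived) → (M_HALT, announce)
try bump: (M_SCAN, bump) → (M_SCAN, motors_off)  ← matches
try obstacle: (M_SCAN, obstacle) → (M_FOLLOW, spin_cw)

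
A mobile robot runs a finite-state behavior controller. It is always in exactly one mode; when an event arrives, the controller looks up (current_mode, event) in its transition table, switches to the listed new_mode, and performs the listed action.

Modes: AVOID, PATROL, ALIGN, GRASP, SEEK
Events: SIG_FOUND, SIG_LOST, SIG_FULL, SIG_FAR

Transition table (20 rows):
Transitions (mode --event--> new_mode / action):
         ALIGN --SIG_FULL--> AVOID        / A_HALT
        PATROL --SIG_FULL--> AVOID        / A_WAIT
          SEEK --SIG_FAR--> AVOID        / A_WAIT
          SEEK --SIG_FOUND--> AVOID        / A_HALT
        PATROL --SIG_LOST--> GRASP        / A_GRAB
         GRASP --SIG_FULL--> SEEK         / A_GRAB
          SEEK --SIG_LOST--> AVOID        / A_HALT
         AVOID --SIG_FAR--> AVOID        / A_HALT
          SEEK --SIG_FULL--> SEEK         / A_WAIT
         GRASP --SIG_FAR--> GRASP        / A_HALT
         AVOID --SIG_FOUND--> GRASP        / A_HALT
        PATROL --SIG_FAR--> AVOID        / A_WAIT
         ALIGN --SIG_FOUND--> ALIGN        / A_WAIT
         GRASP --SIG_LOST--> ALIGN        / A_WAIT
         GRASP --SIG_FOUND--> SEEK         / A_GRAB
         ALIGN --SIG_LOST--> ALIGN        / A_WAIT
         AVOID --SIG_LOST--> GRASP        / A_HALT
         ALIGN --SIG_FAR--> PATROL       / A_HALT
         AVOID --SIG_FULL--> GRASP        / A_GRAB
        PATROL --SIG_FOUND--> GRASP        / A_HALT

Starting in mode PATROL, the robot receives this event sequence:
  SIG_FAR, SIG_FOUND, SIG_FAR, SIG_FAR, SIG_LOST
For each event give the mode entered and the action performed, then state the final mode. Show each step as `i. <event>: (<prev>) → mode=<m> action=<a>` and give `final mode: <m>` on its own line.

final mode: ALIGN

1. SIG_FAR: (PATROL) → mode=AVOID action=A_WAIT
2. SIG_FOUND: (AVOID) → mode=GRASP action=A_HALT
3. SIG_FAR: (GRASP) → mode=GRASP action=A_HALT
4. SIG_FAR: (GRASP) → mode=GRASP action=A_HALT
5. SIG_LOST: (GRASP) → mode=ALIGN action=A_WAIT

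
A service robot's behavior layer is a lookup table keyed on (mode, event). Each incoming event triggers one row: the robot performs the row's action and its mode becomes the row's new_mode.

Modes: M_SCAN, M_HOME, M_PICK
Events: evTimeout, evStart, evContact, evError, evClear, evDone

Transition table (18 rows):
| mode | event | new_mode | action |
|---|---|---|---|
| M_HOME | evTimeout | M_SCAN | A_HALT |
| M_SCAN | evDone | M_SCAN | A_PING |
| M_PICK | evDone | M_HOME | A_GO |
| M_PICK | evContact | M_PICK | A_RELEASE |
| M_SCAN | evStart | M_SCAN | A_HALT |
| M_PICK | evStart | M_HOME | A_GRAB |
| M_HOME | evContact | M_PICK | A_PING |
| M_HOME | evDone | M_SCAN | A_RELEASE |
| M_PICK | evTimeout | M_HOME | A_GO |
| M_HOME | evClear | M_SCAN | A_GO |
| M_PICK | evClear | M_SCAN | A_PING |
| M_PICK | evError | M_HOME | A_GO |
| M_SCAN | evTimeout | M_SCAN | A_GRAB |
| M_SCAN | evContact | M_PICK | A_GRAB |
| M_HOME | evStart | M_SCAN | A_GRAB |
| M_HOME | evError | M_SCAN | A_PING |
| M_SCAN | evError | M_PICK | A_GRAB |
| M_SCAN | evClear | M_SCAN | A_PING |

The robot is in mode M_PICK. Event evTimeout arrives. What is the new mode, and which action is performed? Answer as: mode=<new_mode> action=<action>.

mode=M_HOME action=A_GO

current mode = M_PICK; filter table to that mode:
  (M_PICK, evDone) → (M_HOME, A_GO)
  (M_PICK, evContact) → (M_PICK, A_RELEASE)
  (M_PICK, evStart) → (M_HOME, A_GRAB)
  (M_PICK, evTimeout) → (M_HOME, A_GO)  ← event matches
  (M_PICK, evClear) → (M_SCAN, A_PING)
  (M_PICK, evError) → (M_HOME, A_GO)
event = evTimeout selects (M_HOME, A_GO)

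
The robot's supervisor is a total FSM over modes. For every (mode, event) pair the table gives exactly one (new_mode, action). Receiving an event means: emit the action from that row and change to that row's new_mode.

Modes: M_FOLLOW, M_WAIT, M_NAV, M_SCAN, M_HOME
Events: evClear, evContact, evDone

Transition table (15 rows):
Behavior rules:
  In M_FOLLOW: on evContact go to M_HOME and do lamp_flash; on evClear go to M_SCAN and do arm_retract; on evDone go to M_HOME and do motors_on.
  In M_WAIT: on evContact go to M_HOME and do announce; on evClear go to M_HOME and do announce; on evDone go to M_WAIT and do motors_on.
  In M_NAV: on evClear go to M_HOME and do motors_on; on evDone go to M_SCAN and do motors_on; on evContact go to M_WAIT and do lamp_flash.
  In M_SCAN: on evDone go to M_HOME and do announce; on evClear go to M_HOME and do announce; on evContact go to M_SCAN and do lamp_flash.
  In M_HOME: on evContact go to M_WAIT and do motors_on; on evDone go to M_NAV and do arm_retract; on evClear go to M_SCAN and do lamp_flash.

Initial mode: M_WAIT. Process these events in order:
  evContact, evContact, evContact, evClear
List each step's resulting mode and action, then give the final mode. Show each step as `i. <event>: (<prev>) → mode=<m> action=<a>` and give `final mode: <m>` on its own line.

final mode: M_SCAN

1. evContact: (M_WAIT) → mode=M_HOME action=announce
2. evContact: (M_HOME) → mode=M_WAIT action=motors_on
3. evContact: (M_WAIT) → mode=M_HOME action=announce
4. evClear: (M_HOME) → mode=M_SCAN action=lamp_flash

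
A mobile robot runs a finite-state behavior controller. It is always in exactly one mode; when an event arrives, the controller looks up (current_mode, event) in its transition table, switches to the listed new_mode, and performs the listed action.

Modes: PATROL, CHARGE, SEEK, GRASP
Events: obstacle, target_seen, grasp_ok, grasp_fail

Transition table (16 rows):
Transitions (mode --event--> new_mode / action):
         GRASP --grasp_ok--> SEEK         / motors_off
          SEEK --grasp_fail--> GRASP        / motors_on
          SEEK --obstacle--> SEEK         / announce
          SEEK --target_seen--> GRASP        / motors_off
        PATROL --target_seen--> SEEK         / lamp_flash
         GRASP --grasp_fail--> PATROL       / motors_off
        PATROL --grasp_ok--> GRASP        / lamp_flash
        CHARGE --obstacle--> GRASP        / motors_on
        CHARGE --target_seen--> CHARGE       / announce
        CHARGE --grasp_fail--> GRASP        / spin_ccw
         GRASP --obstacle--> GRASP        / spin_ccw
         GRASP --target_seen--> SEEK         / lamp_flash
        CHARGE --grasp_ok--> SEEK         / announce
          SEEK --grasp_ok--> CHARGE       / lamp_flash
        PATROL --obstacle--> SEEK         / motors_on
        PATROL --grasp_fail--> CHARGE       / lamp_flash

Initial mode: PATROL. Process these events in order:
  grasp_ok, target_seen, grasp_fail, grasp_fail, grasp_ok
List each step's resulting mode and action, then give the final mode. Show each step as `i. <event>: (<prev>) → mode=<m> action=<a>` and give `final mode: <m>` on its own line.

1. grasp_ok: (PATROL) → mode=GRASP action=lamp_flash
2. target_seen: (GRASP) → mode=SEEK action=lamp_flash
3. grasp_fail: (SEEK) → mode=GRASP action=motors_on
4. grasp_fail: (GRASP) → mode=PATROL action=motors_off
5. grasp_ok: (PATROL) → mode=GRASP action=lamp_flash

final mode: GRASP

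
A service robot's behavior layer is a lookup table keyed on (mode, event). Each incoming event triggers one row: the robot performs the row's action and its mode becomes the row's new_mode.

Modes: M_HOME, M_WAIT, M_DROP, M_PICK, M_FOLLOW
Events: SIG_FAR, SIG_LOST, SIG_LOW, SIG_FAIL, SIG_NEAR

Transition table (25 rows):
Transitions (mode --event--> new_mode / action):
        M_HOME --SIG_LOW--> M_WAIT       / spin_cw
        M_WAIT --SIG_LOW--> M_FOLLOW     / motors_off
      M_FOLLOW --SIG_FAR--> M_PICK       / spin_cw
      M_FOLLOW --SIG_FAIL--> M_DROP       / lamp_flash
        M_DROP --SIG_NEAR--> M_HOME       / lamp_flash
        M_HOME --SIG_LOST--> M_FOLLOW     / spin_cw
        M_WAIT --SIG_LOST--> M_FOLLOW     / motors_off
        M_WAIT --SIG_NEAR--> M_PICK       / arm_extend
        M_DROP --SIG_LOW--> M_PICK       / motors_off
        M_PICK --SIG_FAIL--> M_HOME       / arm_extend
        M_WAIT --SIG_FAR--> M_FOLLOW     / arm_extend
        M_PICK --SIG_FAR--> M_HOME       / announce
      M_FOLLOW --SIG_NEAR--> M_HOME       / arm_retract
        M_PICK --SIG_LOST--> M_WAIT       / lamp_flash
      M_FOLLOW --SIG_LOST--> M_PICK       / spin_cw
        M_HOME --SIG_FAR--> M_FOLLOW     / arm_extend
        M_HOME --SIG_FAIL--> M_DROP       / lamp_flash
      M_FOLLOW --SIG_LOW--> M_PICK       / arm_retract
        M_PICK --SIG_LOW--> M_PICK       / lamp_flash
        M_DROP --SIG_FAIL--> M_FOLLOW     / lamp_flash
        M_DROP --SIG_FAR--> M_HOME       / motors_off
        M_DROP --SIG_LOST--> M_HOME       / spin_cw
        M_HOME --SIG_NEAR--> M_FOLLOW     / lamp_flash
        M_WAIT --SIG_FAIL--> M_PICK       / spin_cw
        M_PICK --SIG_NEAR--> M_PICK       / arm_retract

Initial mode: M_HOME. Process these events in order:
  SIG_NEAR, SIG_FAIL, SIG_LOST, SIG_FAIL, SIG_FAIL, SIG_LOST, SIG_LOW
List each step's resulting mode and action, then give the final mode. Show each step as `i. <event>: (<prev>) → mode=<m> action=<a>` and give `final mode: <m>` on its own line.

final mode: M_PICK

1. SIG_NEAR: (M_HOME) → mode=M_FOLLOW action=lamp_flash
2. SIG_FAIL: (M_FOLLOW) → mode=M_DROP action=lamp_flash
3. SIG_LOST: (M_DROP) → mode=M_HOME action=spin_cw
4. SIG_FAIL: (M_HOME) → mode=M_DROP action=lamp_flash
5. SIG_FAIL: (M_DROP) → mode=M_FOLLOW action=lamp_flash
6. SIG_LOST: (M_FOLLOW) → mode=M_PICK action=spin_cw
7. SIG_LOW: (M_PICK) → mode=M_PICK action=lamp_flash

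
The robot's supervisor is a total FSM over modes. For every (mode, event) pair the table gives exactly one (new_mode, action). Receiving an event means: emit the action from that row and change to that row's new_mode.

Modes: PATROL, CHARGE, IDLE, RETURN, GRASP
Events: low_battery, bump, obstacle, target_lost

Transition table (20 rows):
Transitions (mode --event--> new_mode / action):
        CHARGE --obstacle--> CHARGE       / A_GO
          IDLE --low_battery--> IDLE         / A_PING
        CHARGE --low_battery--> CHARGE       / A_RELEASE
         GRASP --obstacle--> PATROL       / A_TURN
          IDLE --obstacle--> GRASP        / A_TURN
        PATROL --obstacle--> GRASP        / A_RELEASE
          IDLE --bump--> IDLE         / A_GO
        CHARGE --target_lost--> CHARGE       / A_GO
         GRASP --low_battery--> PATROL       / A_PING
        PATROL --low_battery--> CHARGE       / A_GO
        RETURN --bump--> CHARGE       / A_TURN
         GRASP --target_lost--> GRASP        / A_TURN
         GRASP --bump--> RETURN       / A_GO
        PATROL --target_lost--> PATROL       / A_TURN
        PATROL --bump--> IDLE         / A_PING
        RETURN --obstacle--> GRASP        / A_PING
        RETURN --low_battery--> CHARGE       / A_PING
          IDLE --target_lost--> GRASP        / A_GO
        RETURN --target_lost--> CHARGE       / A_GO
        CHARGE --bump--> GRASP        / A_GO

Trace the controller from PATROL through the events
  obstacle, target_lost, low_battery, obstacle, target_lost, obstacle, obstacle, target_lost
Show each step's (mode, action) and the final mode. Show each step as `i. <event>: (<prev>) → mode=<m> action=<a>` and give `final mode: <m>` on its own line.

1. obstacle: (PATROL) → mode=GRASP action=A_RELEASE
2. target_lost: (GRASP) → mode=GRASP action=A_TURN
3. low_battery: (GRASP) → mode=PATROL action=A_PING
4. obstacle: (PATROL) → mode=GRASP action=A_RELEASE
5. target_lost: (GRASP) → mode=GRASP action=A_TURN
6. obstacle: (GRASP) → mode=PATROL action=A_TURN
7. obstacle: (PATROL) → mode=GRASP action=A_RELEASE
8. target_lost: (GRASP) → mode=GRASP action=A_TURN

final mode: GRASP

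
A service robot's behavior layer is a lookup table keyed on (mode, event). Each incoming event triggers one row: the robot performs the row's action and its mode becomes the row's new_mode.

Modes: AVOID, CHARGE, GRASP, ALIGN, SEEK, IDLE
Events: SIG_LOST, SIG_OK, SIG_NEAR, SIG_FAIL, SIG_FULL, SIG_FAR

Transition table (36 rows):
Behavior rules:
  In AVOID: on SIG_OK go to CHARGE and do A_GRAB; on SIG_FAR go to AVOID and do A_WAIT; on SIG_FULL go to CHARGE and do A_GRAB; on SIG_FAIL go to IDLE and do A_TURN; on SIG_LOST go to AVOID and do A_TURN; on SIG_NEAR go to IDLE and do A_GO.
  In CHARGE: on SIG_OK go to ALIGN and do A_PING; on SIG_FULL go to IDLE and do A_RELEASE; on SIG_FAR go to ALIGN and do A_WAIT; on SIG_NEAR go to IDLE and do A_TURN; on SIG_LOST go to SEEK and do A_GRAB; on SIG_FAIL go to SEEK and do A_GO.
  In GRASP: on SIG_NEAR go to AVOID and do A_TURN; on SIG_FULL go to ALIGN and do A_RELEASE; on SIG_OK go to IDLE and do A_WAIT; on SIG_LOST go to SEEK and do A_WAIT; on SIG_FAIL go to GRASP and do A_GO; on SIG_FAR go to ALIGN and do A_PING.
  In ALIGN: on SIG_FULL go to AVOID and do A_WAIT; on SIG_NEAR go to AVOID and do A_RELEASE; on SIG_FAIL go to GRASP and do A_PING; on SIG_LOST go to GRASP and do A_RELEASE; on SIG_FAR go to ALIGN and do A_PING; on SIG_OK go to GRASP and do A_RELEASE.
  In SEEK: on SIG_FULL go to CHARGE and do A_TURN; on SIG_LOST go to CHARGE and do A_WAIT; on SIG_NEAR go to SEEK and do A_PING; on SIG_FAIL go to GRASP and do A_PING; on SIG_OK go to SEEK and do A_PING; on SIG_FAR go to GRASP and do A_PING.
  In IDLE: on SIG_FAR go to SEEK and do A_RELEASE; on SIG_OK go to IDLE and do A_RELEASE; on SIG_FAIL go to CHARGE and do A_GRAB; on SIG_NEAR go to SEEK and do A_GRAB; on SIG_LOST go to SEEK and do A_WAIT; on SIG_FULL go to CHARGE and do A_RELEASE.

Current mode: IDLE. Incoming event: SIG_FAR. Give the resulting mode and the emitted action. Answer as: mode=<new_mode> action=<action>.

mode=SEEK action=A_RELEASE

current mode = IDLE; filter table to that mode:
  (IDLE, SIG_FAR) → (SEEK, A_RELEASE)  ← event matches
  (IDLE, SIG_OK) → (IDLE, A_RELEASE)
  (IDLE, SIG_FAIL) → (CHARGE, A_GRAB)
  (IDLE, SIG_NEAR) → (SEEK, A_GRAB)
  (IDLE, SIG_LOST) → (SEEK, A_WAIT)
  (IDLE, SIG_FULL) → (CHARGE, A_RELEASE)
event = SIG_FAR selects (SEEK, A_RELEASE)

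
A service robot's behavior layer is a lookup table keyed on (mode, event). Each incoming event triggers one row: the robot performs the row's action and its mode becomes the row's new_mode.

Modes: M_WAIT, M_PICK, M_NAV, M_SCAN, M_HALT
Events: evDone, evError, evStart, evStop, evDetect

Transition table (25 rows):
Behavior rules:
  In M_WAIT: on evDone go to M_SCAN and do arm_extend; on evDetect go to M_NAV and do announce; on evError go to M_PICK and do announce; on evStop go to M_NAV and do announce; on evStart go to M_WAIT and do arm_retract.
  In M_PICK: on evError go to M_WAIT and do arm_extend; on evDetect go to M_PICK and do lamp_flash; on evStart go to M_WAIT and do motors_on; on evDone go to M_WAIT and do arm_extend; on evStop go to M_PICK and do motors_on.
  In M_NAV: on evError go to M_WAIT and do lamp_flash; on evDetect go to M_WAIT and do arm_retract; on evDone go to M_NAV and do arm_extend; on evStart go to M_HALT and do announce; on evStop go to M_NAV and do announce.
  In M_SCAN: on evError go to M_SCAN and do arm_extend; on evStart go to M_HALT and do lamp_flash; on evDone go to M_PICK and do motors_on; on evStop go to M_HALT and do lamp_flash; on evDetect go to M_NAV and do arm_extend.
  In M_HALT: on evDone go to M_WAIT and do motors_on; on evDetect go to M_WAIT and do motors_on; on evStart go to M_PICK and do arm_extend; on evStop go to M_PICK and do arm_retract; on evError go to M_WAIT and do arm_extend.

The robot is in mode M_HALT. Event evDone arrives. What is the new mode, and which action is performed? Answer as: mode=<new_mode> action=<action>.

mode=M_WAIT action=motors_on

current mode = M_HALT; filter table to that mode:
  (M_HALT, evDone) → (M_WAIT, motors_on)  ← event matches
  (M_HALT, evDetect) → (M_WAIT, motors_on)
  (M_HALT, evStart) → (M_PICK, arm_extend)
  (M_HALT, evStop) → (M_PICK, arm_retract)
  (M_HALT, evError) → (M_WAIT, arm_extend)
event = evDone selects (M_WAIT, motors_on)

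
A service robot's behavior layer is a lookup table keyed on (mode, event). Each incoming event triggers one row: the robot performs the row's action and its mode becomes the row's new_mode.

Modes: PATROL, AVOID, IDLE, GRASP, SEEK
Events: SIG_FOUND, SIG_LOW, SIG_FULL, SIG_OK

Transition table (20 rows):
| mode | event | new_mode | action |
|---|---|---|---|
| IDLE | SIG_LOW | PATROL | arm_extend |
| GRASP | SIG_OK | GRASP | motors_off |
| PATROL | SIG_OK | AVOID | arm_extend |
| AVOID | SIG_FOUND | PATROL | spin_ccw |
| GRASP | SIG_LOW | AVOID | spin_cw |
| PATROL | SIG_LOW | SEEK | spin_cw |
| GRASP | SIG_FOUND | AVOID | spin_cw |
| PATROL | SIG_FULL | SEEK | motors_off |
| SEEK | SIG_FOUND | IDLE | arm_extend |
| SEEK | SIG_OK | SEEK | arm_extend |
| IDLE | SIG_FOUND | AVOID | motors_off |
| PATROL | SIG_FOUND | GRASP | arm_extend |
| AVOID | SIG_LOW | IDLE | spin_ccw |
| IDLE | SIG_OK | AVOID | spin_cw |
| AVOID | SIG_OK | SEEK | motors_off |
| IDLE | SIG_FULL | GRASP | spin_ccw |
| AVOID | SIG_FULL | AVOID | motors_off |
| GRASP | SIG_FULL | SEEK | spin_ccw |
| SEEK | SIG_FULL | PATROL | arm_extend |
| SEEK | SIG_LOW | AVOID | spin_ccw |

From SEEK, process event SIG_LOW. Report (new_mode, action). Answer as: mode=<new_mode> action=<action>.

current mode = SEEK; filter table to that mode:
  (SEEK, SIG_FOUND) → (IDLE, arm_extend)
  (SEEK, SIG_OK) → (SEEK, arm_extend)
  (SEEK, SIG_FULL) → (PATROL, arm_extend)
  (SEEK, SIG_LOW) → (AVOID, spin_ccw)  ← event matches
event = SIG_LOW selects (AVOID, spin_ccw)

mode=AVOID action=spin_ccw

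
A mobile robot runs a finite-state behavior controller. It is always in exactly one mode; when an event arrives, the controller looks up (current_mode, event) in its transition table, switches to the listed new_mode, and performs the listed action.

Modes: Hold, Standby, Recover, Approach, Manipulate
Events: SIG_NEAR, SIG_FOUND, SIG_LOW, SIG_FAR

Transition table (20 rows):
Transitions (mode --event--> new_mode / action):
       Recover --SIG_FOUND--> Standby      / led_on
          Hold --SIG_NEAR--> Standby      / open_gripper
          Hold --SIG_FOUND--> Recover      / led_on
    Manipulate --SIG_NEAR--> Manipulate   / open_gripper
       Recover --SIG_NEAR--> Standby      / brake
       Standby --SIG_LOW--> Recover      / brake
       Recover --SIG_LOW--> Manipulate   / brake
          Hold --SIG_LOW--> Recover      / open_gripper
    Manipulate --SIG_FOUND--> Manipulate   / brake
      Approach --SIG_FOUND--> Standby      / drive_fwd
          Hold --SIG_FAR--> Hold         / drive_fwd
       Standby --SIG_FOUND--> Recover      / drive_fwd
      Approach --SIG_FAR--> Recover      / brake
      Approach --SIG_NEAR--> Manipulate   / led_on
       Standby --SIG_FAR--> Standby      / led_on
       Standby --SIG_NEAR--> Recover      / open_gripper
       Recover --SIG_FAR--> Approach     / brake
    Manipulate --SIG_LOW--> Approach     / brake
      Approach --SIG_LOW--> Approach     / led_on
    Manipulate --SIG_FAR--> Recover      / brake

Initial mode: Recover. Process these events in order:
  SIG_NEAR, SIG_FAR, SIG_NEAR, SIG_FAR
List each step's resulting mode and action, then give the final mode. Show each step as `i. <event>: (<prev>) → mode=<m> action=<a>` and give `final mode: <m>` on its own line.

1. SIG_NEAR: (Recover) → mode=Standby action=brake
2. SIG_FAR: (Standby) → mode=Standby action=led_on
3. SIG_NEAR: (Standby) → mode=Recover action=open_gripper
4. SIG_FAR: (Recover) → mode=Approach action=brake

final mode: Approach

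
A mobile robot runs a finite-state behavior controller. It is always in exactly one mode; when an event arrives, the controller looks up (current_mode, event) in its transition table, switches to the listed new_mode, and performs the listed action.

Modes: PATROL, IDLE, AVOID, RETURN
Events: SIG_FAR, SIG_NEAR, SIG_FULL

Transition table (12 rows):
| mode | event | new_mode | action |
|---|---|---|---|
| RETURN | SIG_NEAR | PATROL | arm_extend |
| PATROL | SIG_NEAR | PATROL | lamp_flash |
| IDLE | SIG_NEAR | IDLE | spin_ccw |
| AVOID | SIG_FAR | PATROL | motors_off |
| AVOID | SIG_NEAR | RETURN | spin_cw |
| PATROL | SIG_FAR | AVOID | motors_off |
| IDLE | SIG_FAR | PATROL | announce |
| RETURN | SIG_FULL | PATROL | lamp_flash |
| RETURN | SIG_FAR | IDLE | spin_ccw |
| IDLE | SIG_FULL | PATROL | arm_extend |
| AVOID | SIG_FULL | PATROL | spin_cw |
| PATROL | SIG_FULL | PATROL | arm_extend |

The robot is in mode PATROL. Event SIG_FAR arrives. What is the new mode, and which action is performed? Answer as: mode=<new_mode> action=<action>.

mode=AVOID action=motors_off

current mode = PATROL; filter table to that mode:
  (PATROL, SIG_NEAR) → (PATROL, lamp_flash)
  (PATROL, SIG_FAR) → (AVOID, motors_off)  ← event matches
  (PATROL, SIG_FULL) → (PATROL, arm_extend)
event = SIG_FAR selects (AVOID, motors_off)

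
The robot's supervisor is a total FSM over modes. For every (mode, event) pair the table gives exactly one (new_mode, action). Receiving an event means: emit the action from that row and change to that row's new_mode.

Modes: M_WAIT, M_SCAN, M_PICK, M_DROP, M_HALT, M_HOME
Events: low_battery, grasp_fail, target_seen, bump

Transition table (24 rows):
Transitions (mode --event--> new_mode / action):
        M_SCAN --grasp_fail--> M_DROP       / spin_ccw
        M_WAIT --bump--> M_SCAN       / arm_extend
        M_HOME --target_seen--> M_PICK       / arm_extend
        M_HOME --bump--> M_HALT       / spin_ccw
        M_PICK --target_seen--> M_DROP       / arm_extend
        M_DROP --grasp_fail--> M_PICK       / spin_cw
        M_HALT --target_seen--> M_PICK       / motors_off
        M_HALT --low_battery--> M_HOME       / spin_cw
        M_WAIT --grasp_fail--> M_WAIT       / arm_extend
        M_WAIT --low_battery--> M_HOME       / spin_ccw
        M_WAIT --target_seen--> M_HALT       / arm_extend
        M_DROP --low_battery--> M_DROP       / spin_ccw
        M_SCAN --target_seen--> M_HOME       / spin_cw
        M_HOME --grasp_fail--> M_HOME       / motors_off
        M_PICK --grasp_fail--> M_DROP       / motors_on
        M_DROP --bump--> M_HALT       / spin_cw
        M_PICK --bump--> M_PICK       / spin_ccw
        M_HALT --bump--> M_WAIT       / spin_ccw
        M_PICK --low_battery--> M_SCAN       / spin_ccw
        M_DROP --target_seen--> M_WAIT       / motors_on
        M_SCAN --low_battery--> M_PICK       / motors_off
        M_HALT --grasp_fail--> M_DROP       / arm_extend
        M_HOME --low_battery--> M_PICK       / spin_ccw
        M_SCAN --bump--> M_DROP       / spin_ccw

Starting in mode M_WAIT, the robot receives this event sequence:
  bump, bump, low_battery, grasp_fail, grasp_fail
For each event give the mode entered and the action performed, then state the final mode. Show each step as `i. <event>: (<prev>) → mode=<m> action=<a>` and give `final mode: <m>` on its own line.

1. bump: (M_WAIT) → mode=M_SCAN action=arm_extend
2. bump: (M_SCAN) → mode=M_DROP action=spin_ccw
3. low_battery: (M_DROP) → mode=M_DROP action=spin_ccw
4. grasp_fail: (M_DROP) → mode=M_PICK action=spin_cw
5. grasp_fail: (M_PICK) → mode=M_DROP action=motors_on

final mode: M_DROP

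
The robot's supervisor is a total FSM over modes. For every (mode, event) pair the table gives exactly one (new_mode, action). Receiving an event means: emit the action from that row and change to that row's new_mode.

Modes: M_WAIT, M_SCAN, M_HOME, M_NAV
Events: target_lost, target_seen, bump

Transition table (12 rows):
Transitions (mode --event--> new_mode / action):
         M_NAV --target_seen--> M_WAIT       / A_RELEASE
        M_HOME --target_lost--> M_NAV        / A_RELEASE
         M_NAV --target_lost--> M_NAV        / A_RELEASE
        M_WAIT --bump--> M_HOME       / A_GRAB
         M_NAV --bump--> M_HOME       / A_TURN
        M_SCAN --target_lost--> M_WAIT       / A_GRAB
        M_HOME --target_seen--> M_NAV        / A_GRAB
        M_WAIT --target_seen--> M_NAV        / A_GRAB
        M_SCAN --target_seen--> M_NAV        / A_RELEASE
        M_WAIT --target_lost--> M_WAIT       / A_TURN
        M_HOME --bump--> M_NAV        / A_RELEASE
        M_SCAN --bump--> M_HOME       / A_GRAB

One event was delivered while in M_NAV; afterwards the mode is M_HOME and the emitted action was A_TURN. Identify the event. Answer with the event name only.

bump

try target_lost: (M_NAV, target_lost) → (M_NAV, A_RELEASE)
try target_seen: (M_NAV, target_seen) → (M_WAIT, A_RELEASE)
try bump: (M_NAV, bump) → (M_HOME, A_TURN)  ← matches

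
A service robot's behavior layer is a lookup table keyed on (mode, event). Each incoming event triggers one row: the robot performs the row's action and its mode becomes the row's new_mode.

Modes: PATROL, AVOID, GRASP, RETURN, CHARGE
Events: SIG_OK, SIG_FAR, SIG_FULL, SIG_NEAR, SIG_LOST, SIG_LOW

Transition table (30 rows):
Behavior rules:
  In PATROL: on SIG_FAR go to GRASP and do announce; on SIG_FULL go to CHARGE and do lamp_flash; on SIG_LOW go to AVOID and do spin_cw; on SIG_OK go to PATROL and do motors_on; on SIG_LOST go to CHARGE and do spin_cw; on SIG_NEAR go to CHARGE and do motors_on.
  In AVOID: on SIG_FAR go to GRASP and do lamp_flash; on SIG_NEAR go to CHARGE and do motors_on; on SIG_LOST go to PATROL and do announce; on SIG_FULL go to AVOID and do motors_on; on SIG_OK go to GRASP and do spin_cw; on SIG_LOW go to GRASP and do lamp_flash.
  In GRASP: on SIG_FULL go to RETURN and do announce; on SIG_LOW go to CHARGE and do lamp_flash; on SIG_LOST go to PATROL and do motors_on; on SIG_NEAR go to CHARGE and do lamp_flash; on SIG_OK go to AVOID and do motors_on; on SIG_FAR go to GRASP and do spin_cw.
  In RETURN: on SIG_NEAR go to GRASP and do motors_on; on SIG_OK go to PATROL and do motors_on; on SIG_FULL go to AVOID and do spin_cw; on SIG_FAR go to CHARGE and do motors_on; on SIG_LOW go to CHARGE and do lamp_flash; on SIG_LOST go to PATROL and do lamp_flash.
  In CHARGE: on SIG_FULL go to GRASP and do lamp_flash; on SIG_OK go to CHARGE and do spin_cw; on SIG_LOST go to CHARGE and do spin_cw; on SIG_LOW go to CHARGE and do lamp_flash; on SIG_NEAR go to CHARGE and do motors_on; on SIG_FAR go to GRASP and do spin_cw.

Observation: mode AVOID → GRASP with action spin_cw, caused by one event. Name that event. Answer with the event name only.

SIG_OK

try SIG_OK: (AVOID, SIG_OK) → (GRASP, spin_cw)  ← matches
try SIG_FAR: (AVOID, SIG_FAR) → (GRASP, lamp_flash)
try SIG_FULL: (AVOID, SIG_FULL) → (AVOID, motors_on)
try SIG_NEAR: (AVOID, SIG_NEAR) → (CHARGE, motors_on)
try SIG_LOST: (AVOID, SIG_LOST) → (PATROL, announce)
try SIG_LOW: (AVOID, SIG_LOW) → (GRASP, lamp_flash)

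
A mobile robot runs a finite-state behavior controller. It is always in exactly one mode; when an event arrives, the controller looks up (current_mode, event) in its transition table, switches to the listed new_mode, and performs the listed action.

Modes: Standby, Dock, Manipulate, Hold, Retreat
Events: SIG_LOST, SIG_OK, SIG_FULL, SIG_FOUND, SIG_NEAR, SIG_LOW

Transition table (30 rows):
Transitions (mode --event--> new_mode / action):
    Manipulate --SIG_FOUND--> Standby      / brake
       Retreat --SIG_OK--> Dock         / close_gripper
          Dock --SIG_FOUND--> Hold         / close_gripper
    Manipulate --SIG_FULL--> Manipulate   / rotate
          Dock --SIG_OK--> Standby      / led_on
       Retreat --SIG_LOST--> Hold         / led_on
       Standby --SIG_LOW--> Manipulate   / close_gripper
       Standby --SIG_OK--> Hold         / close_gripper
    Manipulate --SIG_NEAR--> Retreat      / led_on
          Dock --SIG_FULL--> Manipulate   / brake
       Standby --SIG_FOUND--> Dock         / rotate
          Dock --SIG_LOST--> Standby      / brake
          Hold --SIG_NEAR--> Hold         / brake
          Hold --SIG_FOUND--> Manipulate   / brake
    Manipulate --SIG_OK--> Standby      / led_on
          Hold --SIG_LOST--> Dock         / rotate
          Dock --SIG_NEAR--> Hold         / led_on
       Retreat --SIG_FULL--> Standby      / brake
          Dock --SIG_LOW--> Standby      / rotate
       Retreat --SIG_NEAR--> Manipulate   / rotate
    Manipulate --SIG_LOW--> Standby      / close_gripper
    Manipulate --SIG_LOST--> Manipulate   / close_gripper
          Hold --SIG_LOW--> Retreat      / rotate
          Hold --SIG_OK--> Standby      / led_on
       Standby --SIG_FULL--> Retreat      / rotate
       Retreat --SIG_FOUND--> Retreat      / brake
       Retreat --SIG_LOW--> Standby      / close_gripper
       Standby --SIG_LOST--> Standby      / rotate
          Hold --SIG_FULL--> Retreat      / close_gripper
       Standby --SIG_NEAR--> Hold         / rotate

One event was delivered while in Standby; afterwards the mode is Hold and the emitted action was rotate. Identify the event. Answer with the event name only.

SIG_NEAR

try SIG_LOST: (Standby, SIG_LOST) → (Standby, rotate)
try SIG_OK: (Standby, SIG_OK) → (Hold, close_gripper)
try SIG_FULL: (Standby, SIG_FULL) → (Retreat, rotate)
try SIG_FOUND: (Standby, SIG_FOUND) → (Dock, rotate)
try SIG_NEAR: (Standby, SIG_NEAR) → (Hold, rotate)  ← matches
try SIG_LOW: (Standby, SIG_LOW) → (Manipulate, close_gripper)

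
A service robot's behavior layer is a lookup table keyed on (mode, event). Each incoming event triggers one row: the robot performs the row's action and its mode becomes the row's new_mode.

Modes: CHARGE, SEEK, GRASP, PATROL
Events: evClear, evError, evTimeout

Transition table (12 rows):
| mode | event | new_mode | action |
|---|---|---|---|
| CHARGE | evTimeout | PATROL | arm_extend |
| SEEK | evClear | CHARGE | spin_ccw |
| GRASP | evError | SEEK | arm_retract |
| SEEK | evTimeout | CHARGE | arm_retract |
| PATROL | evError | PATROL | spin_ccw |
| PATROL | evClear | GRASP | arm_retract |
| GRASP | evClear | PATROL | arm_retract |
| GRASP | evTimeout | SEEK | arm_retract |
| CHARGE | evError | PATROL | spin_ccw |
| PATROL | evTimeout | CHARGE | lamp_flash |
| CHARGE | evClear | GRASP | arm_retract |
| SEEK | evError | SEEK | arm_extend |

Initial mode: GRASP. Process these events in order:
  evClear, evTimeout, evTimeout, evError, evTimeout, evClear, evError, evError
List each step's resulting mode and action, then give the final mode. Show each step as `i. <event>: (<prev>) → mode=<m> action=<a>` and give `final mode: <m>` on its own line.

1. evClear: (GRASP) → mode=PATROL action=arm_retract
2. evTimeout: (PATROL) → mode=CHARGE action=lamp_flash
3. evTimeout: (CHARGE) → mode=PATROL action=arm_extend
4. evError: (PATROL) → mode=PATROL action=spin_ccw
5. evTimeout: (PATROL) → mode=CHARGE action=lamp_flash
6. evClear: (CHARGE) → mode=GRASP action=arm_retract
7. evError: (GRASP) → mode=SEEK action=arm_retract
8. evError: (SEEK) → mode=SEEK action=arm_extend

final mode: SEEK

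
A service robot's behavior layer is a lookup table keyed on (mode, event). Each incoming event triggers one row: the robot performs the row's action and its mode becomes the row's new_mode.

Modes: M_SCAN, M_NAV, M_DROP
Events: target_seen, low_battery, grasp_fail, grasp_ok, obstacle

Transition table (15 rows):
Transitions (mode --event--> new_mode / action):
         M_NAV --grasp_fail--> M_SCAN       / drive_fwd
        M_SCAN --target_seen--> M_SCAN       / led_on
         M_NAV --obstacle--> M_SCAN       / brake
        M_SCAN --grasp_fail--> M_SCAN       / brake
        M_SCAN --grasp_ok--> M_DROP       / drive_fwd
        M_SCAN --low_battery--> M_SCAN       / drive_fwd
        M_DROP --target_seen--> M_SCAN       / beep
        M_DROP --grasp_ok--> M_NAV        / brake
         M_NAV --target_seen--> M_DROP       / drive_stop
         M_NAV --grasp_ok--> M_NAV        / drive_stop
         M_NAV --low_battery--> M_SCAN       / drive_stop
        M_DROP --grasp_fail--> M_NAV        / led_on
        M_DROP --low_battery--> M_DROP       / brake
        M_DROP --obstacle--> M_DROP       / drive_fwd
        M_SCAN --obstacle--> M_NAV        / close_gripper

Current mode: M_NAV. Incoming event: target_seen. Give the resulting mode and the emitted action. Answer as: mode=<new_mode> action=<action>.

mode=M_DROP action=drive_stop

current mode = M_NAV; filter table to that mode:
  (M_NAV, grasp_fail) → (M_SCAN, drive_fwd)
  (M_NAV, obstacle) → (M_SCAN, brake)
  (M_NAV, target_seen) → (M_DROP, drive_stop)  ← event matches
  (M_NAV, grasp_ok) → (M_NAV, drive_stop)
  (M_NAV, low_battery) → (M_SCAN, drive_stop)
event = target_seen selects (M_DROP, drive_stop)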